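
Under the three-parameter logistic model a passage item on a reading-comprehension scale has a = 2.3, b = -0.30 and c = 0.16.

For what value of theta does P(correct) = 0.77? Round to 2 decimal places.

P(theta) = c + (1 − c) · 1 / (1 + exp(−a(theta − b)))
Remove guessing floor: (0.77 − 0.16)/(1 − 0.16) = 0.7262
logit = ln(0.7262/0.2738) = 0.9754
theta = b + logit/(a) = -0.30 + 0.9754/2.3000 = 0.1241

0.12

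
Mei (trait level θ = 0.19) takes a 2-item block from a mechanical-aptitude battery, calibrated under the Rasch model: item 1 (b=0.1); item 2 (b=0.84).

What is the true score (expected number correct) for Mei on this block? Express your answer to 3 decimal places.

0.865

P(θ) = 1 / (1 + exp(−(θ − b)))
P_1 = 1/(1+e^{-0.0900}) = 0.5225
P_2 = 1/(1+e^{0.6500}) = 0.3430
E[score] = 0.5225 + 0.3430 = 0.8655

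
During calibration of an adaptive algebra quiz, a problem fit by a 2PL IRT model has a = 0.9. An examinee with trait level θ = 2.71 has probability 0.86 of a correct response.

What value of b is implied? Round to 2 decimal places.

0.69

P(θ) = 1 / (1 + exp(−a(θ − b)))
logit(0.86) = ln(0.86/0.14) = 1.8153
b = θ − logit/(a) = 2.71 − 1.8153/0.9000 = 0.6930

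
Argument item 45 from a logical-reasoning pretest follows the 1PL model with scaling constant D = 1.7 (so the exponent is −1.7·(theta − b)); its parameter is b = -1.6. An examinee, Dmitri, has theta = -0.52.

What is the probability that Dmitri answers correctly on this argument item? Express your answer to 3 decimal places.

P(theta) = 1 / (1 + exp(−D·(theta − b)))
Exponent: 1.7 × (-0.52 − (-1.6)) = 1.8360
1/(1 + e^{-1.8360}) = 0.8625
P = 0.8625

0.862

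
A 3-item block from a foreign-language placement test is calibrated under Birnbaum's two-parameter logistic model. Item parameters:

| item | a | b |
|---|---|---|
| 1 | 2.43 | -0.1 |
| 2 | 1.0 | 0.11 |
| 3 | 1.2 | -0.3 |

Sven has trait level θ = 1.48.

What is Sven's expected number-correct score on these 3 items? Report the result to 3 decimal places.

P(θ) = 1 / (1 + exp(−a(θ − b)))
P_1 = 1/(1+e^{-3.8394}) = 0.9789
P_2 = 1/(1+e^{-1.3700}) = 0.7974
P_3 = 1/(1+e^{-2.1360}) = 0.8944
E[score] = 0.9789 + 0.7974 + 0.8944 = 2.6707

2.671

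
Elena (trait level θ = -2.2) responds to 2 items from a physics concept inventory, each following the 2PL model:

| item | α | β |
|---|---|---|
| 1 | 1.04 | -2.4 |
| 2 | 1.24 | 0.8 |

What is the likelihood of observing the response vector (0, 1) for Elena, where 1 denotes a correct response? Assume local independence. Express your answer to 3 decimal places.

P(θ) = 1 / (1 + exp(−α(θ − β)))
P_1 = 1/(1+e^{-0.2080}) = 0.5518
P_2 = 1/(1+e^{3.7200}) = 0.0237
L = (1−P_1) × P_2 = 0.4482 × 0.0237 = 0.01060

0.011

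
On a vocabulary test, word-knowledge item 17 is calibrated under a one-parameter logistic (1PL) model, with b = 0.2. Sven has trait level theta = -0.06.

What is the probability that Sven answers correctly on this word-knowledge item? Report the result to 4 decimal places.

0.4354

P(theta) = 1 / (1 + exp(−(theta − b)))
Exponent: (-0.06 − 0.2) = -0.2600
1/(1 + e^{0.2600}) = 0.4354
P = 0.4354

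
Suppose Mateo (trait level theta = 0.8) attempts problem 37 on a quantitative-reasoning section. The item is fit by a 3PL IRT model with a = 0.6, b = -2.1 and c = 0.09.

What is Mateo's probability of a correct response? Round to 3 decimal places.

0.864

P(theta) = c + (1 − c) · 1 / (1 + exp(−a(theta − b)))
Exponent: 0.6 × (0.8 − (-2.1)) = 1.7400
1/(1 + e^{-1.7400}) = 0.8507
P = 0.09 + 0.91 × 0.8507 = 0.8641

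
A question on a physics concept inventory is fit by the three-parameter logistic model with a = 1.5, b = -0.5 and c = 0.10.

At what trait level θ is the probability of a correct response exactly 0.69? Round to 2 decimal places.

-0.07

P(θ) = c + (1 − c) · 1 / (1 + exp(−a(θ − b)))
Remove guessing floor: (0.69 − 0.10)/(1 − 0.10) = 0.6556
logit = ln(0.6556/0.3444) = 0.6436
θ = b + logit/(a) = -0.5 + 0.6436/1.5000 = -0.0710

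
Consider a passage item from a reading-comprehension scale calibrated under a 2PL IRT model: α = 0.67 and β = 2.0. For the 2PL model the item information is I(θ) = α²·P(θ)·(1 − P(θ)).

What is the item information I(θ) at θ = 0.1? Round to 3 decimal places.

P = 1/(1+e^{1.2730}) = 0.2187
P(1−P) = 0.2187 × 0.7813 = 0.1709
I = α² × P(1−P) = 0.67² × 0.1709 = 0.07671

0.077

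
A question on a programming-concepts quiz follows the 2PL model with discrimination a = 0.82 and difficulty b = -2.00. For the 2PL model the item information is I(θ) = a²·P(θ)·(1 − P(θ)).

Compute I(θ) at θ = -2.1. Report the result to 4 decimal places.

P = 1/(1+e^{0.0820}) = 0.4795
P(1−P) = 0.4795 × 0.5205 = 0.2496
I = a² × P(1−P) = 0.82² × 0.2496 = 0.16782

0.1678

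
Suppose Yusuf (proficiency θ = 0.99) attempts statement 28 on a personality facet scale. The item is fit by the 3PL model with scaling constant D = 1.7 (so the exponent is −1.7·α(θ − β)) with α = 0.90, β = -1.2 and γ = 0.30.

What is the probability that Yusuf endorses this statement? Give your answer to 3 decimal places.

0.976

P(θ) = γ + (1 − γ) · 1 / (1 + exp(−D·α(θ − β)))
Exponent: 1.7 × 0.90 × (0.99 − (-1.2)) = 3.3507
1/(1 + e^{-3.3507}) = 0.9661
P = 0.30 + 0.70 × 0.9661 = 0.9763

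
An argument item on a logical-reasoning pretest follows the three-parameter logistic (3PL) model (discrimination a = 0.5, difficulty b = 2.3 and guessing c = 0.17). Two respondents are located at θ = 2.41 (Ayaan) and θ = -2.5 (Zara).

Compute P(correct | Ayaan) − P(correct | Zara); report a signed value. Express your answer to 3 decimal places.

P(θ) = c + (1 − c) · 1 / (1 + exp(−a(θ − b)))
P(Ayaan) = 0.5964  [exponent 0.0550]
P(Zara) = 0.2390  [exponent -2.4000]
Difference = 0.5964 − 0.2390 = 0.3574

0.357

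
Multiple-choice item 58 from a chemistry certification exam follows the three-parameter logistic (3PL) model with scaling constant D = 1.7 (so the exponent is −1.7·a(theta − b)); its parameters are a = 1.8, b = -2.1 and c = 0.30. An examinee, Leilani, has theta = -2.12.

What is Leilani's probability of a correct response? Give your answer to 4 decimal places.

P(theta) = c + (1 − c) · 1 / (1 + exp(−D·a(theta − b)))
Exponent: 1.7 × 1.8 × (-2.12 − (-2.1)) = -0.0612
1/(1 + e^{0.0612}) = 0.4847
P = 0.30 + 0.70 × 0.4847 = 0.6393

0.6393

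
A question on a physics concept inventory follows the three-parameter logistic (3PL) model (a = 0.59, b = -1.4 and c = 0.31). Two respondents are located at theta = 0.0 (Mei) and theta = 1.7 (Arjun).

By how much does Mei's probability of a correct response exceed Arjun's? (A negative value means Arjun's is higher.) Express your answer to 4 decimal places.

-0.1146

P(theta) = c + (1 − c) · 1 / (1 + exp(−a(theta − b)))
P(Mei) = 0.7899  [exponent 0.8260]
P(Arjun) = 0.9045  [exponent 1.8290]
Difference = 0.7899 − 0.9045 = -0.1146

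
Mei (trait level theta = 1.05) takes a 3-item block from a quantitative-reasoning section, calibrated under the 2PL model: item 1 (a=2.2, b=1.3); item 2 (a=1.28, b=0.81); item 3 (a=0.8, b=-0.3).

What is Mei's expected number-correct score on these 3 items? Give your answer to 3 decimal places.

P(theta) = 1 / (1 + exp(−a(theta − b)))
P_1 = 1/(1+e^{0.5500}) = 0.3659
P_2 = 1/(1+e^{-0.3072}) = 0.5762
P_3 = 1/(1+e^{-1.0800}) = 0.7465
E[score] = 0.3659 + 0.5762 + 0.7465 = 1.6886

1.689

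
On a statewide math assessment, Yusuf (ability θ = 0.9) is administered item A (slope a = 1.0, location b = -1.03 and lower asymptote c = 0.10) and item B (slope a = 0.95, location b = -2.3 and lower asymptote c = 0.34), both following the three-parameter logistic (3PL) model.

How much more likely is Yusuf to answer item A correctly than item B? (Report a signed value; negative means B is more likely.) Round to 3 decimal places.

-0.084

P(θ) = c + (1 − c) · 1 / (1 + exp(−a(θ − b)))
P_A = 0.8859
P_B = 0.9699
P_A − P_B = -0.0839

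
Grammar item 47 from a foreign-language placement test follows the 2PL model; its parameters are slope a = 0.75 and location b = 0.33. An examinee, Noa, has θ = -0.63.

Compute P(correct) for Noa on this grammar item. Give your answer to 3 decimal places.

0.327

P(θ) = 1 / (1 + exp(−a(θ − b)))
Exponent: 0.75 × (-0.63 − 0.33) = -0.7200
1/(1 + e^{0.7200}) = 0.3274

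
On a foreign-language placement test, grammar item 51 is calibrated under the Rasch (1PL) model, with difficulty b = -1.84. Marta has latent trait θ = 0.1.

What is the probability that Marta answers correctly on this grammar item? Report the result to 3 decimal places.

0.874

P(θ) = 1 / (1 + exp(−(θ − b)))
Exponent: (0.1 − (-1.84)) = 1.9400
1/(1 + e^{-1.9400}) = 0.8744
P = 0.8744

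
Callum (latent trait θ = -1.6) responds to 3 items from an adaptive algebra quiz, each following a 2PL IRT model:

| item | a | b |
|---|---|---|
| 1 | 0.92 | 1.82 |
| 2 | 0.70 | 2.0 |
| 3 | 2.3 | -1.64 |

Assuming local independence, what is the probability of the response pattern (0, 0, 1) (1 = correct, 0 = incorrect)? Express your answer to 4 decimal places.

P(θ) = 1 / (1 + exp(−a(θ − b)))
P_1 = 1/(1+e^{3.1464}) = 0.0412
P_2 = 1/(1+e^{2.5200}) = 0.0745
P_3 = 1/(1+e^{-0.0920}) = 0.5230
L = (1−P_1) × (1−P_2) × P_3 = 0.9588 × 0.9255 × 0.5230 = 0.46408

0.4641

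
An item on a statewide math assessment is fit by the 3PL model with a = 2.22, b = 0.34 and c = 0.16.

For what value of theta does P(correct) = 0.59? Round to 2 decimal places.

P(theta) = c + (1 − c) · 1 / (1 + exp(−a(theta − b)))
Remove guessing floor: (0.59 − 0.16)/(1 − 0.16) = 0.5119
logit = ln(0.5119/0.4881) = 0.0476
theta = b + logit/(a) = 0.34 + 0.0476/2.2200 = 0.3615

0.36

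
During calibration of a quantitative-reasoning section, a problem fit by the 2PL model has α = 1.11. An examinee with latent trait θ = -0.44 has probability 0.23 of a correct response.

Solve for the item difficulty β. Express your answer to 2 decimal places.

P(θ) = 1 / (1 + exp(−α(θ − β)))
logit(0.23) = ln(0.23/0.77) = -1.2083
β = θ − logit/(α) = -0.44 − (-1.2083)/1.1100 = 0.6486

0.65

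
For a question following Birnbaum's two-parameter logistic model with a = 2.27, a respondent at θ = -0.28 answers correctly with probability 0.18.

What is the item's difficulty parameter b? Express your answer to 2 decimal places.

P(θ) = 1 / (1 + exp(−a(θ − b)))
logit(0.18) = ln(0.18/0.82) = -1.5163
b = θ − logit/(a) = -0.28 − (-1.5163)/2.2700 = 0.3880

0.39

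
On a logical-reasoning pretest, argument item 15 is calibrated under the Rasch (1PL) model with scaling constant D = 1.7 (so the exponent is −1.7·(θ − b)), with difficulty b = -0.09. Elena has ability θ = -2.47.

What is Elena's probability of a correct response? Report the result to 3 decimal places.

0.017

P(θ) = 1 / (1 + exp(−D·(θ − b)))
Exponent: 1.7 × (-2.47 − (-0.09)) = -4.0460
1/(1 + e^{4.0460}) = 0.0172
P = 0.0172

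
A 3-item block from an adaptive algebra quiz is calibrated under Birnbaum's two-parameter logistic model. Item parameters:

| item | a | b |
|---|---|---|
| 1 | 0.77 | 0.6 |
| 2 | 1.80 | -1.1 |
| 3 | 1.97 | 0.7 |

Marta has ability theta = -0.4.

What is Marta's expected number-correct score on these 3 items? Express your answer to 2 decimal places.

1.20

P(theta) = 1 / (1 + exp(−a(theta − b)))
P_1 = 1/(1+e^{0.7700}) = 0.3165
P_2 = 1/(1+e^{-1.2600}) = 0.7790
P_3 = 1/(1+e^{2.1670}) = 0.1028
E[score] = 0.3165 + 0.7790 + 0.1028 = 1.1983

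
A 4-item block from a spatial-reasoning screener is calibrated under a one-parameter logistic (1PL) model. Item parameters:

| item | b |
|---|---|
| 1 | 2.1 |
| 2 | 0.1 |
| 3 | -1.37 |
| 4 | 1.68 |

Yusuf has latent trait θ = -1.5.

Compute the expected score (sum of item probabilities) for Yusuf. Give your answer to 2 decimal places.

0.70

P(θ) = 1 / (1 + exp(−(θ − b)))
P_1 = 1/(1+e^{3.6000}) = 0.0266
P_2 = 1/(1+e^{1.6000}) = 0.1680
P_3 = 1/(1+e^{0.1300}) = 0.4675
P_4 = 1/(1+e^{3.1800}) = 0.0399
E[score] = 0.0266 + 0.1680 + 0.4675 + 0.0399 = 0.7020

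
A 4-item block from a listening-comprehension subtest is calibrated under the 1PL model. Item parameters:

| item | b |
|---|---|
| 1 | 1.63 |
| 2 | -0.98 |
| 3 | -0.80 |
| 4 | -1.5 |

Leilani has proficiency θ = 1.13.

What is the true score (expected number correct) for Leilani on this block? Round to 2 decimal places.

P(θ) = 1 / (1 + exp(−(θ − b)))
P_1 = 1/(1+e^{0.5000}) = 0.3775
P_2 = 1/(1+e^{-2.1100}) = 0.8919
P_3 = 1/(1+e^{-1.9300}) = 0.8732
P_4 = 1/(1+e^{-2.6300}) = 0.9328
E[score] = 0.3775 + 0.8919 + 0.8732 + 0.9328 = 3.0754

3.08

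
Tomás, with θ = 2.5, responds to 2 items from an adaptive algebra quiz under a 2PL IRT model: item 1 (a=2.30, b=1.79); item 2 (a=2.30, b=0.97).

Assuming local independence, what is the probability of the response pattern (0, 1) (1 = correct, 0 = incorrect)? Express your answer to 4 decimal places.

0.1587

P(θ) = 1 / (1 + exp(−a(θ − b)))
P_1 = 1/(1+e^{-1.6330}) = 0.8366
P_2 = 1/(1+e^{-3.5190}) = 0.9712
L = (1−P_1) × P_2 = 0.1634 × 0.9712 = 0.15872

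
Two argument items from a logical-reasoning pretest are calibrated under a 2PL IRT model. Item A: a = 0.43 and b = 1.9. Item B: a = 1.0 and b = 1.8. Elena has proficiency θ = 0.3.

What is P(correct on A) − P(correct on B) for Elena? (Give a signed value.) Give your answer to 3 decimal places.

P(θ) = 1 / (1 + exp(−a(θ − b)))
P_A = 0.3345
P_B = 0.1824
P_A − P_B = 0.1521

0.152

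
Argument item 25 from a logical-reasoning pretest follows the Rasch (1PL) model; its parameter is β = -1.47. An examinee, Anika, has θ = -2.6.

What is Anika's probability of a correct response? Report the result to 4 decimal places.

0.2442

P(θ) = 1 / (1 + exp(−(θ − β)))
Exponent: (-2.6 − (-1.47)) = -1.1300
1/(1 + e^{1.1300}) = 0.2442
P = 0.2442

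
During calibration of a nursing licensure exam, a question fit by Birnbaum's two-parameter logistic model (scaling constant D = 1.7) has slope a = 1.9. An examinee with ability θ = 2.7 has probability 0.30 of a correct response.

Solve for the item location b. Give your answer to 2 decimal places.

2.96

P(θ) = 1 / (1 + exp(−D·a(θ − b)))
logit(0.30) = ln(0.30/0.70) = -0.8473
b = θ − logit/(1.7·a) = 2.7 − (-0.8473)/3.2300 = 2.9623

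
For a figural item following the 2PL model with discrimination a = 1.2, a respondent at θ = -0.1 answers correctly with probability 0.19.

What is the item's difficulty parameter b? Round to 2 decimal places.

P(θ) = 1 / (1 + exp(−a(θ − b)))
logit(0.19) = ln(0.19/0.81) = -1.4500
b = θ − logit/(a) = -0.1 − (-1.4500)/1.2000 = 1.1083

1.11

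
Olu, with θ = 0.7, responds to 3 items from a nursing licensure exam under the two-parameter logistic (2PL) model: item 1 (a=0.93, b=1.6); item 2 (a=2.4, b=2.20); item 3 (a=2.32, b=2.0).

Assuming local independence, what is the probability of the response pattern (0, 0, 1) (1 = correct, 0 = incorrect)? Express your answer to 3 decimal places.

0.032

P(θ) = 1 / (1 + exp(−a(θ − b)))
P_1 = 1/(1+e^{0.8370}) = 0.3022
P_2 = 1/(1+e^{3.6000}) = 0.0266
P_3 = 1/(1+e^{3.0160}) = 0.0467
L = (1−P_1) × (1−P_2) × P_3 = 0.6978 × 0.9734 × 0.0467 = 0.03173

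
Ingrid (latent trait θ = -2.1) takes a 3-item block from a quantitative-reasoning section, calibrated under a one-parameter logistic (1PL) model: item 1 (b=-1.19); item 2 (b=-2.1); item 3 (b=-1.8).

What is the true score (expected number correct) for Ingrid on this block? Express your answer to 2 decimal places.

P(θ) = 1 / (1 + exp(−(θ − b)))
P_1 = 1/(1+e^{0.9100}) = 0.2870
P_2 = 1/(1+e^{0.0000}) = 0.5000
P_3 = 1/(1+e^{0.3000}) = 0.4256
E[score] = 0.2870 + 0.5000 + 0.4256 = 1.2126

1.21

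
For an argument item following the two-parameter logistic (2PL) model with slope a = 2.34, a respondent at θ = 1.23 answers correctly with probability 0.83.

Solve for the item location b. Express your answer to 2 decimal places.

P(θ) = 1 / (1 + exp(−a(θ − b)))
logit(0.83) = ln(0.83/0.17) = 1.5856
b = θ − logit/(a) = 1.23 − 1.5856/2.3400 = 0.5524

0.55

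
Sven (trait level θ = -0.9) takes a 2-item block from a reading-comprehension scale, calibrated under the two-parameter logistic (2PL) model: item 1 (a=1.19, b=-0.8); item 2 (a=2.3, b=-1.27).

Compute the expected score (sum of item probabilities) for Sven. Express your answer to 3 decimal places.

P(θ) = 1 / (1 + exp(−a(θ − b)))
P_1 = 1/(1+e^{0.1190}) = 0.4703
P_2 = 1/(1+e^{-0.8510}) = 0.7008
E[score] = 0.4703 + 0.7008 = 1.1711

1.171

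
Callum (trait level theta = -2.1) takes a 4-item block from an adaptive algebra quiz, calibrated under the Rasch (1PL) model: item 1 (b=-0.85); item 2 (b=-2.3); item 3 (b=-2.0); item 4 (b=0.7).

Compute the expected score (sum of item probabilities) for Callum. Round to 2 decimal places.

1.30

P(theta) = 1 / (1 + exp(−(theta − b)))
P_1 = 1/(1+e^{1.2500}) = 0.2227
P_2 = 1/(1+e^{-0.2000}) = 0.5498
P_3 = 1/(1+e^{0.1000}) = 0.4750
P_4 = 1/(1+e^{2.8000}) = 0.0573
E[score] = 0.2227 + 0.5498 + 0.4750 + 0.0573 = 1.3049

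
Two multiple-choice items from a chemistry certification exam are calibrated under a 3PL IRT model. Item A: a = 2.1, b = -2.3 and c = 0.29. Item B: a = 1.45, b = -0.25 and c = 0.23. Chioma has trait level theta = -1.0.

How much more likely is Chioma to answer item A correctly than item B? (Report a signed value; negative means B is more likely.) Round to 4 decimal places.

0.5324

P(theta) = c + (1 − c) · 1 / (1 + exp(−a(theta − b)))
P_A = 0.9565
P_B = 0.4241
P_A − P_B = 0.5324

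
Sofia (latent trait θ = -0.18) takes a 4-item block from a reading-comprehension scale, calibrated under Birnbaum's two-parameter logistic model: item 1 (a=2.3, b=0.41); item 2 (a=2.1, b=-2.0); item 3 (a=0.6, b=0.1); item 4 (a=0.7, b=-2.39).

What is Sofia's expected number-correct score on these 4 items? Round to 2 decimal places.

2.47

P(θ) = 1 / (1 + exp(−a(θ − b)))
P_1 = 1/(1+e^{1.3570}) = 0.2047
P_2 = 1/(1+e^{-3.8220}) = 0.9786
P_3 = 1/(1+e^{0.1680}) = 0.4581
P_4 = 1/(1+e^{-1.5470}) = 0.8245
E[score] = 0.2047 + 0.9786 + 0.4581 + 0.8245 = 2.4659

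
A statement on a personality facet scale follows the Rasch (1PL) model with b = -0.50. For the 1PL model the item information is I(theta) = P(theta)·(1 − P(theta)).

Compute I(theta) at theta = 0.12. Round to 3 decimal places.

P = 1/(1+e^{-0.6200}) = 0.6502
P(1−P) = 0.6502 × 0.3498 = 0.2274
I = P(1−P) = 0.22743

0.227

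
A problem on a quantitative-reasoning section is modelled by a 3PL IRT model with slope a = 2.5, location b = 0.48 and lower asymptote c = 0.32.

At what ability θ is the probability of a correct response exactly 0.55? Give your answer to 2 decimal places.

P(θ) = c + (1 − c) · 1 / (1 + exp(−a(θ − b)))
Remove guessing floor: (0.55 − 0.32)/(1 − 0.32) = 0.3382
logit = ln(0.3382/0.6618) = -0.6712
θ = b + logit/(a) = 0.48 + (-0.6712)/2.5000 = 0.2115

0.21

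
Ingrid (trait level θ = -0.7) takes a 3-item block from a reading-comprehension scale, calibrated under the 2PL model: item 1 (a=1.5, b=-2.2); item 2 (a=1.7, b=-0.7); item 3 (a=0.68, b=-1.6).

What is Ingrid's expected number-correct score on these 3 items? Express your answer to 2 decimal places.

2.05

P(θ) = 1 / (1 + exp(−a(θ − b)))
P_1 = 1/(1+e^{-2.2500}) = 0.9047
P_2 = 1/(1+e^{0.0000}) = 0.5000
P_3 = 1/(1+e^{-0.6120}) = 0.6484
E[score] = 0.9047 + 0.5000 + 0.6484 = 2.0530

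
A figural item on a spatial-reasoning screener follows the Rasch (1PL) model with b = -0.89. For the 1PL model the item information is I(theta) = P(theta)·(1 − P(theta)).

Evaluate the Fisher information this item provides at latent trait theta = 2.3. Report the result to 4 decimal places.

0.0380

P = 1/(1+e^{-3.1900}) = 0.9605
P(1−P) = 0.9605 × 0.0395 = 0.0380
I = P(1−P) = 0.03798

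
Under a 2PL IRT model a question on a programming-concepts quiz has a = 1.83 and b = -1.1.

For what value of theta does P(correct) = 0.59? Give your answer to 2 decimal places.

-0.90

P(theta) = 1 / (1 + exp(−a(theta − b)))
logit = ln(0.5900/0.4100) = 0.3640
theta = b + logit/(a) = -1.1 + 0.3640/1.8300 = -0.9011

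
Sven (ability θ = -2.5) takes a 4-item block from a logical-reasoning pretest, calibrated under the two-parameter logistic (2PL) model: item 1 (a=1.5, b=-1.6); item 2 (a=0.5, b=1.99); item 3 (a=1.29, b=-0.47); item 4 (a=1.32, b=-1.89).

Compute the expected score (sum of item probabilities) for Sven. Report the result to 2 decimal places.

P(θ) = 1 / (1 + exp(−a(θ − b)))
P_1 = 1/(1+e^{1.3500}) = 0.2059
P_2 = 1/(1+e^{2.2450}) = 0.0958
P_3 = 1/(1+e^{2.6187}) = 0.0679
P_4 = 1/(1+e^{0.8052}) = 0.3089
E[score] = 0.2059 + 0.0958 + 0.0679 + 0.3089 = 0.6785

0.68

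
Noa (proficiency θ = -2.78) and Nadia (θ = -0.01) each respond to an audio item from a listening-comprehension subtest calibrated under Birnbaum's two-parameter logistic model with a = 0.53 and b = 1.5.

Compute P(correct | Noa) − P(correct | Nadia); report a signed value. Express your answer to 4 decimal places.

P(θ) = 1 / (1 + exp(−a(θ − b)))
P(Noa) = 0.0938  [exponent -2.2684]
P(Nadia) = 0.3100  [exponent -0.8003]
Difference = 0.0938 − 0.3100 = -0.2162

-0.2162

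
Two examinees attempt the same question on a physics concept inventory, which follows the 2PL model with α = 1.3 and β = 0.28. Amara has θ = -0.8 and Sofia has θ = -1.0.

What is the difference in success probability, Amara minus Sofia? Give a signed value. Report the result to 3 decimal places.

P(θ) = 1 / (1 + exp(−α(θ − β)))
P(Amara) = 0.1972  [exponent -1.4040]
P(Sofia) = 0.1592  [exponent -1.6640]
Difference = 0.1972 − 0.1592 = 0.0380

0.038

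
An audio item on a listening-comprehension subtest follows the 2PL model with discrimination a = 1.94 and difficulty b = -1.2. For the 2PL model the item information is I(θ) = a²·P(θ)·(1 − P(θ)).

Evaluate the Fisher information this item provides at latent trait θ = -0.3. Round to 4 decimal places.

P = 1/(1+e^{-1.7460}) = 0.8514
P(1−P) = 0.8514 × 0.1486 = 0.1265
I = a² × P(1−P) = 1.94² × 0.1265 = 0.47604

0.4760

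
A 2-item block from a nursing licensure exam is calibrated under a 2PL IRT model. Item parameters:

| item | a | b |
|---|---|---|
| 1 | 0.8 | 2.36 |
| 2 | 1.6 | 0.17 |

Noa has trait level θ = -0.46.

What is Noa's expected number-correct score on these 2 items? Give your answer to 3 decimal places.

P(θ) = 1 / (1 + exp(−a(θ − b)))
P_1 = 1/(1+e^{2.2560}) = 0.0948
P_2 = 1/(1+e^{1.0080}) = 0.2674
E[score] = 0.0948 + 0.2674 = 0.3622

0.362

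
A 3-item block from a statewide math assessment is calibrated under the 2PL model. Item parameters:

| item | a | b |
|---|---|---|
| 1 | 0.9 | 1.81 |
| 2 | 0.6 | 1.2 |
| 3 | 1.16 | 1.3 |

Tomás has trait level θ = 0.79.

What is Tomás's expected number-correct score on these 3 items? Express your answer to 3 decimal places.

P(θ) = 1 / (1 + exp(−a(θ − b)))
P_1 = 1/(1+e^{0.9180}) = 0.2854
P_2 = 1/(1+e^{0.2460}) = 0.4388
P_3 = 1/(1+e^{0.5916}) = 0.3563
E[score] = 0.2854 + 0.4388 + 0.3563 = 1.0804

1.080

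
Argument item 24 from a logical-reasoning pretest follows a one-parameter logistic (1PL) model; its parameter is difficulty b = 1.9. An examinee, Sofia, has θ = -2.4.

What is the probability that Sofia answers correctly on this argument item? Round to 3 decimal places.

P(θ) = 1 / (1 + exp(−(θ − b)))
Exponent: (-2.4 − 1.9) = -4.3000
1/(1 + e^{4.3000}) = 0.0134
P = 0.0134

0.013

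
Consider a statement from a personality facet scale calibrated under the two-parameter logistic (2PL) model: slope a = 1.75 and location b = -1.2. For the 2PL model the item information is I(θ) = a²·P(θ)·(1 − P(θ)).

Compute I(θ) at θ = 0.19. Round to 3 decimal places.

P = 1/(1+e^{-2.4325}) = 0.9193
P(1−P) = 0.9193 × 0.0807 = 0.0742
I = a² × P(1−P) = 1.75² × 0.0742 = 0.22727

0.227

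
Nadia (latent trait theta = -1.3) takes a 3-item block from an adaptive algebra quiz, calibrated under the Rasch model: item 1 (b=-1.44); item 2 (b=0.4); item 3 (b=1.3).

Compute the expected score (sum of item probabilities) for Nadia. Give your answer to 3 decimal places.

P(theta) = 1 / (1 + exp(−(theta − b)))
P_1 = 1/(1+e^{-0.1400}) = 0.5349
P_2 = 1/(1+e^{1.7000}) = 0.1545
P_3 = 1/(1+e^{2.6000}) = 0.0691
E[score] = 0.5349 + 0.1545 + 0.0691 = 0.7585

0.759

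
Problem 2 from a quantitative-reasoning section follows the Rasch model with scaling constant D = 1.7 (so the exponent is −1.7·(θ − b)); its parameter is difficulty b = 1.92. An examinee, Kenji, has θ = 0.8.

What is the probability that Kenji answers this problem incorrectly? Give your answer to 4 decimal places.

0.8703

P(θ) = 1 / (1 + exp(−D·(θ − b)))
Exponent: 1.7 × (0.8 − 1.92) = -1.9040
1/(1 + e^{1.9040}) = 0.1297
P = 0.1297
P(incorrect) = 1 − 0.1297 = 0.8703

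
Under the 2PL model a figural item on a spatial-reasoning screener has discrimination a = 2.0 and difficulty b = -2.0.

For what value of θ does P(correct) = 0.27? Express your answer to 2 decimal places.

-2.50

P(θ) = 1 / (1 + exp(−a(θ − b)))
logit = ln(0.2700/0.7300) = -0.9946
θ = b + logit/(a) = -2.0 + (-0.9946)/2.0000 = -2.4973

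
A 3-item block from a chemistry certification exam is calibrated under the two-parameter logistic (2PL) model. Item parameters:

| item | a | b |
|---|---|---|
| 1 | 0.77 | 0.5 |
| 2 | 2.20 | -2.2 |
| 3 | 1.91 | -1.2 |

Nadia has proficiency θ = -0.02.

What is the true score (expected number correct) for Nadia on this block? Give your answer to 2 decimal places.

P(θ) = 1 / (1 + exp(−a(θ − b)))
P_1 = 1/(1+e^{0.4004}) = 0.4012
P_2 = 1/(1+e^{-4.7960}) = 0.9918
P_3 = 1/(1+e^{-2.2538}) = 0.9050
E[score] = 0.4012 + 0.9918 + 0.9050 = 2.2980

2.30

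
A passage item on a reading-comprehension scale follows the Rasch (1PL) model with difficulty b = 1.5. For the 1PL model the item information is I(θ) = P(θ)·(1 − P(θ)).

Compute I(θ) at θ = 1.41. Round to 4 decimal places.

0.2495

P = 1/(1+e^{0.0900}) = 0.4775
P(1−P) = 0.4775 × 0.5225 = 0.2495
I = P(1−P) = 0.24949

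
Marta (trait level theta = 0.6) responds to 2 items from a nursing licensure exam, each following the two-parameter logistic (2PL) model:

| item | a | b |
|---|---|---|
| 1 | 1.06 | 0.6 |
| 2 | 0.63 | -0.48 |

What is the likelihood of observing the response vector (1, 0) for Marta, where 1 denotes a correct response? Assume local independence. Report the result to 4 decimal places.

0.1681

P(theta) = 1 / (1 + exp(−a(theta − b)))
P_1 = 1/(1+e^{0.0000}) = 0.5000
P_2 = 1/(1+e^{-0.6804}) = 0.6638
L = P_1 × (1−P_2) = 0.5000 × 0.3362 = 0.16809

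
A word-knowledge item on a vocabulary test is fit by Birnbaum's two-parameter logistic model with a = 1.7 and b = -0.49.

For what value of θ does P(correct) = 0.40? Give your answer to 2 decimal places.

P(θ) = 1 / (1 + exp(−a(θ − b)))
logit = ln(0.4000/0.6000) = -0.4055
θ = b + logit/(a) = -0.49 + (-0.4055)/1.7000 = -0.7285

-0.73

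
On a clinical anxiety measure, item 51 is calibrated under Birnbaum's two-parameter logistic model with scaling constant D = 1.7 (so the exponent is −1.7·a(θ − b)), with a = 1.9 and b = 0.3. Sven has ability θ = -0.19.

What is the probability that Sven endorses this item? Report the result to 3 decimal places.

0.170

P(θ) = 1 / (1 + exp(−D·a(θ − b)))
Exponent: 1.7 × 1.9 × (-0.19 − 0.3) = -1.5827
1/(1 + e^{1.5827}) = 0.1704
P = 0.1704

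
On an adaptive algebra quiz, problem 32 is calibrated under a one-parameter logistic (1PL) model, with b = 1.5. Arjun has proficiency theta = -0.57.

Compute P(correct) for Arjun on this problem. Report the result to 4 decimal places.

0.1120

P(theta) = 1 / (1 + exp(−(theta − b)))
Exponent: (-0.57 − 1.5) = -2.0700
1/(1 + e^{2.0700}) = 0.1120
P = 0.1120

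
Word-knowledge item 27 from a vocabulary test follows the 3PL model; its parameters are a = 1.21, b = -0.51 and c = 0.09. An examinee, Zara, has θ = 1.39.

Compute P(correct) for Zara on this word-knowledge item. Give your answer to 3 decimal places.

P(θ) = c + (1 − c) · 1 / (1 + exp(−a(θ − b)))
Exponent: 1.21 × (1.39 − (-0.51)) = 2.2990
1/(1 + e^{-2.2990}) = 0.9088
P = 0.09 + 0.91 × 0.9088 = 0.9170

0.917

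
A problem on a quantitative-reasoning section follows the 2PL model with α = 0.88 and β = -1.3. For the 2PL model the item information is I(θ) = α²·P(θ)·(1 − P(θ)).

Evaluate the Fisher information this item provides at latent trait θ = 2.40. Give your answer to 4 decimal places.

P = 1/(1+e^{-3.2560}) = 0.9629
P(1−P) = 0.9629 × 0.0371 = 0.0357
I = α² × P(1−P) = 0.88² × 0.0357 = 0.02767

0.0277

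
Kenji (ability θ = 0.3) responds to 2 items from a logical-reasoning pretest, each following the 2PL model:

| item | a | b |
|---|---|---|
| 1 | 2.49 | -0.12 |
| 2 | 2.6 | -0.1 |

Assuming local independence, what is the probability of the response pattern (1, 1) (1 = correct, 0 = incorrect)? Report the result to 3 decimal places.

P(θ) = 1 / (1 + exp(−a(θ − b)))
P_1 = 1/(1+e^{-1.0458}) = 0.7400
P_2 = 1/(1+e^{-1.0400}) = 0.7389
L = P_1 × P_2 = 0.7400 × 0.7389 = 0.54673

0.547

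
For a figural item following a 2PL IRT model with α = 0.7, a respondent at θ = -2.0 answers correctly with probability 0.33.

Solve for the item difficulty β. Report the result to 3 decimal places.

P(θ) = 1 / (1 + exp(−α(θ − β)))
logit(0.33) = ln(0.33/0.67) = -0.7082
β = θ − logit/(α) = -2.0 − (-0.7082)/0.7000 = -0.9883

-0.988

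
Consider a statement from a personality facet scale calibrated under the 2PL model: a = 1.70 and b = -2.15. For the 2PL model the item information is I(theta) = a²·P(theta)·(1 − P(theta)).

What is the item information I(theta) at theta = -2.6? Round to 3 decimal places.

P = 1/(1+e^{0.7650}) = 0.3176
P(1−P) = 0.3176 × 0.6824 = 0.2167
I = a² × P(1−P) = 1.70² × 0.2167 = 0.62631

0.626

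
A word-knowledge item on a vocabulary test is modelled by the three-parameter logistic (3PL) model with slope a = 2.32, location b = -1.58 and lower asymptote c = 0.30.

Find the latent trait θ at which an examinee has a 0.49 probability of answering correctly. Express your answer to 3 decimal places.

-2.006

P(θ) = c + (1 − c) · 1 / (1 + exp(−a(θ − b)))
Remove guessing floor: (0.49 − 0.30)/(1 − 0.30) = 0.2714
logit = ln(0.2714/0.7286) = -0.9874
θ = b + logit/(a) = -1.58 + (-0.9874)/2.3200 = -2.0056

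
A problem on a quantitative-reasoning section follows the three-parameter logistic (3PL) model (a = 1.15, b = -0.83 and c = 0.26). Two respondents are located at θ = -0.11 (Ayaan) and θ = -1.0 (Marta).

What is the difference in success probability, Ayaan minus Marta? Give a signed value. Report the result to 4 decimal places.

P(θ) = c + (1 − c) · 1 / (1 + exp(−a(θ − b)))
P(Ayaan) = 0.7750  [exponent 0.8280]
P(Marta) = 0.5939  [exponent -0.1955]
Difference = 0.7750 − 0.5939 = 0.1810

0.1810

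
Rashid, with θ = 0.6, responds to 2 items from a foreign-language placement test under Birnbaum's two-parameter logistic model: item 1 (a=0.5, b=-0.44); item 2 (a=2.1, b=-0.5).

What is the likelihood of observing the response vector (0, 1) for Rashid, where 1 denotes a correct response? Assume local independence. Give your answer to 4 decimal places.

P(θ) = 1 / (1 + exp(−a(θ − b)))
P_1 = 1/(1+e^{-0.5200}) = 0.6271
P_2 = 1/(1+e^{-2.3100}) = 0.9097
L = (1−P_1) × P_2 = 0.3729 × 0.9097 = 0.33918

0.3392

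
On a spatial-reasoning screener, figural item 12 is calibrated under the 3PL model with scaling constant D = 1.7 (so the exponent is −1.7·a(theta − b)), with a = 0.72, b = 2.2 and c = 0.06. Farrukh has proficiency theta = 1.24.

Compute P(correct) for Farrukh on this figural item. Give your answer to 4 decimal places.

P(theta) = c + (1 − c) · 1 / (1 + exp(−D·a(theta − b)))
Exponent: 1.7 × 0.72 × (1.24 − 2.2) = -1.1750
1/(1 + e^{1.1750}) = 0.2359
P = 0.06 + 0.94 × 0.2359 = 0.2818

0.2818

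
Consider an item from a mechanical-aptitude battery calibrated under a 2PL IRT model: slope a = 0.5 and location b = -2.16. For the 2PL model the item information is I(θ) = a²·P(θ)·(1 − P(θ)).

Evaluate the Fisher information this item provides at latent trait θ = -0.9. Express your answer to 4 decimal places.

0.0567

P = 1/(1+e^{-0.6300}) = 0.6525
P(1−P) = 0.6525 × 0.3475 = 0.2267
I = a² × P(1−P) = 0.5² × 0.2267 = 0.05669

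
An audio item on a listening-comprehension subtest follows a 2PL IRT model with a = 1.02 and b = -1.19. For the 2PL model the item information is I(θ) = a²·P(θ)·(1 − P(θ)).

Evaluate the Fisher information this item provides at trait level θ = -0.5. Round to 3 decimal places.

0.230

P = 1/(1+e^{-0.7038}) = 0.6690
P(1−P) = 0.6690 × 0.3310 = 0.2214
I = a² × P(1−P) = 1.02² × 0.2214 = 0.23037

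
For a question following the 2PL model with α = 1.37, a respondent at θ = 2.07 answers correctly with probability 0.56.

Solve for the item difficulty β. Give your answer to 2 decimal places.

1.89

P(θ) = 1 / (1 + exp(−α(θ − β)))
logit(0.56) = ln(0.56/0.44) = 0.2412
β = θ − logit/(α) = 2.07 − 0.2412/1.3700 = 1.8940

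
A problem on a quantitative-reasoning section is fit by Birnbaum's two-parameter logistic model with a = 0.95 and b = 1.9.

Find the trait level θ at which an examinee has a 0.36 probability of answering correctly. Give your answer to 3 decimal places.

1.294

P(θ) = 1 / (1 + exp(−a(θ − b)))
logit = ln(0.3600/0.6400) = -0.5754
θ = b + logit/(a) = 1.9 + (-0.5754)/0.9500 = 1.2944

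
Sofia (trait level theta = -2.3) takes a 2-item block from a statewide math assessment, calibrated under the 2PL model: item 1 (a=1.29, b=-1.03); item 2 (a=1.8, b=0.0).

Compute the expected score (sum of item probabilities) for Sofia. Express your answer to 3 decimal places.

P(theta) = 1 / (1 + exp(−a(theta − b)))
P_1 = 1/(1+e^{1.6383}) = 0.1627
P_2 = 1/(1+e^{4.1400}) = 0.0157
E[score] = 0.1627 + 0.0157 = 0.1784

0.178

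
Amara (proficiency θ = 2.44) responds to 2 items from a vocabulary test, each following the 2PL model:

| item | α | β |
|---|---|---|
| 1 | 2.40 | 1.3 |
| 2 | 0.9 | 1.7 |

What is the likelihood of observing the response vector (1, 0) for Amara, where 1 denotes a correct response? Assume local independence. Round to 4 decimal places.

0.3187

P(θ) = 1 / (1 + exp(−α(θ − β)))
P_1 = 1/(1+e^{-2.7360}) = 0.9391
P_2 = 1/(1+e^{-0.6660}) = 0.6606
L = P_1 × (1−P_2) = 0.9391 × 0.3394 = 0.31873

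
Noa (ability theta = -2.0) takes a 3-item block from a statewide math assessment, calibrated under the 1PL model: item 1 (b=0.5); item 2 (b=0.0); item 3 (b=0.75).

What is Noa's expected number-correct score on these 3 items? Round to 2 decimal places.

P(theta) = 1 / (1 + exp(−(theta − b)))
P_1 = 1/(1+e^{2.5000}) = 0.0759
P_2 = 1/(1+e^{2.0000}) = 0.1192
P_3 = 1/(1+e^{2.7500}) = 0.0601
E[score] = 0.0759 + 0.1192 + 0.0601 = 0.2551

0.26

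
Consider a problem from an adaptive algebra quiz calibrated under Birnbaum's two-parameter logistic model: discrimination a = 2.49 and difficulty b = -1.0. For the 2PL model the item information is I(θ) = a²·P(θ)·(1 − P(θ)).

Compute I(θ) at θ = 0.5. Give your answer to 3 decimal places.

0.141

P = 1/(1+e^{-3.7350}) = 0.9767
P(1−P) = 0.9767 × 0.0233 = 0.0228
I = a² × P(1−P) = 2.49² × 0.0228 = 0.14119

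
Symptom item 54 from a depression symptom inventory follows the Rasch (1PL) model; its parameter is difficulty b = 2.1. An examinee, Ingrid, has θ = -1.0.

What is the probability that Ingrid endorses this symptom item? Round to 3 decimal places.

P(θ) = 1 / (1 + exp(−(θ − b)))
Exponent: (-1.0 − 2.1) = -3.1000
1/(1 + e^{3.1000}) = 0.0431
P = 0.0431

0.043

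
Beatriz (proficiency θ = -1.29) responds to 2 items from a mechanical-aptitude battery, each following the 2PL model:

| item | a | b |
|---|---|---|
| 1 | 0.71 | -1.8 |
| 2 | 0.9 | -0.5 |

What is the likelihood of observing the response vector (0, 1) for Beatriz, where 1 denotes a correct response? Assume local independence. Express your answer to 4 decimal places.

0.1352

P(θ) = 1 / (1 + exp(−a(θ − b)))
P_1 = 1/(1+e^{-0.3621}) = 0.5895
P_2 = 1/(1+e^{0.7110}) = 0.3294
L = (1−P_1) × P_2 = 0.4105 × 0.3294 = 0.13519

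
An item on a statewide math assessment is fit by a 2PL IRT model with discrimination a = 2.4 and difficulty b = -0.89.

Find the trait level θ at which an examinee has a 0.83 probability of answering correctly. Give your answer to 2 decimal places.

P(θ) = 1 / (1 + exp(−a(θ − b)))
logit = ln(0.8300/0.1700) = 1.5856
θ = b + logit/(a) = -0.89 + 1.5856/2.4000 = -0.2293

-0.23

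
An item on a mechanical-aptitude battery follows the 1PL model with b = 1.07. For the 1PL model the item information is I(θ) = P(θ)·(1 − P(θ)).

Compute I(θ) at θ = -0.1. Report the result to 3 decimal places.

P = 1/(1+e^{1.1700}) = 0.2369
P(1−P) = 0.2369 × 0.7631 = 0.1808
I = P(1−P) = 0.18075

0.181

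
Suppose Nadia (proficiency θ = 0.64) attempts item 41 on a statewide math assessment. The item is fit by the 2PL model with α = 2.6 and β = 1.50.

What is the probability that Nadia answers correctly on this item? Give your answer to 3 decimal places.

P(θ) = 1 / (1 + exp(−α(θ − β)))
Exponent: 2.6 × (0.64 − 1.50) = -2.2360
1/(1 + e^{2.2360}) = 0.0966

0.097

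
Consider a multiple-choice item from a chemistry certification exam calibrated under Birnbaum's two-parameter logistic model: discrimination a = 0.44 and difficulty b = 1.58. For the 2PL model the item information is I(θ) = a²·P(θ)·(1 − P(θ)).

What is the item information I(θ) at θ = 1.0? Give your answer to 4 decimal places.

0.0476

P = 1/(1+e^{0.2552}) = 0.4365
P(1−P) = 0.4365 × 0.5635 = 0.2460
I = a² × P(1−P) = 0.44² × 0.2460 = 0.04762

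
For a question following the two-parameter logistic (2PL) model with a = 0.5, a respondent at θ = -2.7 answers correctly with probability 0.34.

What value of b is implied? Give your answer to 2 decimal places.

-1.37

P(θ) = 1 / (1 + exp(−a(θ − b)))
logit(0.34) = ln(0.34/0.66) = -0.6633
b = θ − logit/(a) = -2.7 − (-0.6633)/0.5000 = -1.3734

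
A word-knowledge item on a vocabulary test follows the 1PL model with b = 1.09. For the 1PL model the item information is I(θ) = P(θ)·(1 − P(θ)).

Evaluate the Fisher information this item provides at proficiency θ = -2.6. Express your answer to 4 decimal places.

0.0238

P = 1/(1+e^{3.6900}) = 0.0244
P(1−P) = 0.0244 × 0.9756 = 0.0238
I = P(1−P) = 0.02377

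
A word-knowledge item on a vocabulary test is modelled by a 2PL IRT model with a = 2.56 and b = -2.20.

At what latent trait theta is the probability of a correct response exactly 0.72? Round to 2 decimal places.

P(theta) = 1 / (1 + exp(−a(theta − b)))
logit = ln(0.7200/0.2800) = 0.9445
theta = b + logit/(a) = -2.20 + 0.9445/2.5600 = -1.8311

-1.83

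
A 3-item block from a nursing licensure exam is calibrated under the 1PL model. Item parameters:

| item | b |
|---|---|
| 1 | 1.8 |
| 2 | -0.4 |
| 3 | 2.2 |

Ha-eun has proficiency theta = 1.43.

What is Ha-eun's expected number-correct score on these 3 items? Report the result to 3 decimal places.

P(theta) = 1 / (1 + exp(−(theta − b)))
P_1 = 1/(1+e^{0.3700}) = 0.4085
P_2 = 1/(1+e^{-1.8300}) = 0.8618
P_3 = 1/(1+e^{0.7700}) = 0.3165
E[score] = 0.4085 + 0.8618 + 0.3165 = 1.5868

1.587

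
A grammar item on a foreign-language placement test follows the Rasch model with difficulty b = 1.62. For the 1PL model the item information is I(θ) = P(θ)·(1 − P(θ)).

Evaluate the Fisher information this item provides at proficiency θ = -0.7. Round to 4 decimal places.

P = 1/(1+e^{2.3200}) = 0.0895
P(1−P) = 0.0895 × 0.9105 = 0.0815
I = P(1−P) = 0.08147

0.0815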